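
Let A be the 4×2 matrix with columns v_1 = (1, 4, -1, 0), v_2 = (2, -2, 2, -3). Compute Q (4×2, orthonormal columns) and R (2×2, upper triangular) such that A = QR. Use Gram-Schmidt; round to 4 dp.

Q = [[0.2357, 0.5853], [0.9428, -0.0532], [-0.2357, 0.3724], [0.0000, -0.7183]], R = [[4.2426, -1.8856], [0.0000, 4.1767]]

v_1 = (1, 4, -1, 0); ‖v_1‖ = 4.2426, so e_1 = (0.2357, 0.9428, -0.2357, 0.0000).
e_1·v_2 = 0.2357·2 + 0.9428·(-2) + (-0.2357)·2 + 0.0000·(-3) = -1.8856.
u_2 = v_2 + 1.8856·e_1 = (2.4444, -0.2222, 1.5556, -3.0000).
‖u_2‖ = 4.1767, so e_2 = (0.5853, -0.0532, 0.3724, -0.7183).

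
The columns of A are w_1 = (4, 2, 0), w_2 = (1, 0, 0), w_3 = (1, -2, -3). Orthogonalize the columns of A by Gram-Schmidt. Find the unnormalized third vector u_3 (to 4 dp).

u_3 = (0.0000, 0.0000, -3.0000)

w_1 = (4, 2, 0); ‖w_1‖ = 4.4721, so e_1 = (0.8944, 0.4472, 0.0000).
e_1·w_2 = 0.8944·1 + 0.4472·0 + 0.0000·0 = 0.8944.
u_2 = w_2 − 0.8944·e_1 = (0.2000, -0.4000, 0.0000).
‖u_2‖ = 0.4472, so e_2 = (0.4472, -0.8944, 0.0000).
e_1·w_3 = 0.8944·1 + 0.4472·(-2) + 0.0000·(-3) = 0.0000; e_2·w_3 = 0.4472·1 + (-0.8944)·(-2) + 0.0000·(-3) = 2.2361.
u_3 = w_3 + 0.0000·e_1 − 2.2361·e_2 = (0.0000, 0.0000, -3.0000).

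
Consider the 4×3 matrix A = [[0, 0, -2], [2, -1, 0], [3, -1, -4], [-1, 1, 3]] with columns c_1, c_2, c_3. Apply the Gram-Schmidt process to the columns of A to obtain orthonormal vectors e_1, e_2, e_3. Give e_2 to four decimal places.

c_1 = (0, 2, 3, -1); ‖c_1‖ = 3.7417, so e_1 = (0.0000, 0.5345, 0.8018, -0.2673).
e_1·c_2 = 0.0000·0 + 0.5345·(-1) + 0.8018·(-1) + (-0.2673)·1 = -1.6036.
u_2 = c_2 + 1.6036·e_1 = (0.0000, -0.1429, 0.2857, 0.5714).
‖u_2‖ = 0.6547, so e_2 = (0.0000, -0.2182, 0.4364, 0.8729).

e_2 = (0.0000, -0.2182, 0.4364, 0.8729)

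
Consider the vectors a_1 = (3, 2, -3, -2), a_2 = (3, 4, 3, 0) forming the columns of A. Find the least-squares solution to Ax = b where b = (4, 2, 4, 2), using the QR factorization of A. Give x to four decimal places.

q_1 = a_1/‖a_1‖ = (3, 2, -3, -2)/5.0990 = (0.5883, 0.3922, -0.5883, -0.3922).
r_{12} = q_1·a_2 = 1.5689.
u_2 = a_2 − 1.5689·q_1 = (2.0769, 3.3846, 3.9231, 0.6154).
‖u_2‖ = 5.6159, so q_2 = (0.3698, 0.6027, 0.6986, 0.1096).
Qᵀb = (0.0000, 5.6981).
Back-substitute: x_2 = 5.6981/5.6159 = 1.0146.
x_1 = (0.0000 − 1.5689·1.0146)/5.0990 = -0.3122.

x = (-0.3122, 1.0146)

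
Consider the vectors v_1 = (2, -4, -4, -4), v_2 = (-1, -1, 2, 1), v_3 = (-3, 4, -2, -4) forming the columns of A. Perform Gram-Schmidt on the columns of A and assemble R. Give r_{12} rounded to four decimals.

v_1 = (2, -4, -4, -4); ‖v_1‖ = 7.2111, so e_1 = (0.2774, -0.5547, -0.5547, -0.5547).
r_{12} = e_1·v_2 = -1.3868.

r_{12} = -1.3868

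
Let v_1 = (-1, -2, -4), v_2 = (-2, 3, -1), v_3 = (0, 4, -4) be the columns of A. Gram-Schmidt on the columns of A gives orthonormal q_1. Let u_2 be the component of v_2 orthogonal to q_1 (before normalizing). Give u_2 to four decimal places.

u_2 = (-2.0000, 3.0000, -1.0000)

q_1 = v_1/‖v_1‖ = (-1, -2, -4)/4.5826 = (-0.2182, -0.4364, -0.8729).
r_{12} = q_1·v_2 = 0.0000.
u_2 = v_2 + 0.0000·q_1 = (-2.0000, 3.0000, -1.0000).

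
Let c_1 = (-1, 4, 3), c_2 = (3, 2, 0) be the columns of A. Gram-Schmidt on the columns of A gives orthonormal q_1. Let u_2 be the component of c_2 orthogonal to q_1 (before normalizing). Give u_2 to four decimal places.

u_2 = (3.1923, 1.2308, -0.5769)

c_1 = (-1, 4, 3); ‖c_1‖ = 5.0990, so q_1 = (-0.1961, 0.7845, 0.5883).
q_1·c_2 = (-0.1961)·3 + 0.7845·2 + 0.5883·0 = 0.9806.
u_2 = c_2 − 0.9806·q_1 = (3.1923, 1.2308, -0.5769).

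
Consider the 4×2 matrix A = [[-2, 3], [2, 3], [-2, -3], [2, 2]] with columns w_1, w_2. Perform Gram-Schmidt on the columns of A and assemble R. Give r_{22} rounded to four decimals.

r_{22} = 4.9749

q_1 = w_1/‖w_1‖ = (-2, 2, -2, 2)/4.0000 = (-0.5000, 0.5000, -0.5000, 0.5000).
r_{12} = q_1·w_2 = 2.5000.
u_2 = w_2 − 2.5000·q_1 = (4.2500, 1.7500, -1.7500, 0.7500).
r_{22} = ‖u_2‖ = 4.9749.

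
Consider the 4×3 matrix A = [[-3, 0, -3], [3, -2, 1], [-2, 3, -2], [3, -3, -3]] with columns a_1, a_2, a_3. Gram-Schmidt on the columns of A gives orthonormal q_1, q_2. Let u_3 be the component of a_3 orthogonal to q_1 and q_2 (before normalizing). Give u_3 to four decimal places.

u_3 = (-0.8216, 0.2988, -2.7635, -2.9627)

a_1 = (-3, 3, -2, 3); ‖a_1‖ = 5.5678, so q_1 = (-0.5388, 0.5388, -0.3592, 0.5388).
q_1·a_2 = (-0.5388)·0 + 0.5388·(-2) + (-0.3592)·3 + 0.5388·(-3) = -3.7717.
u_2 = a_2 + 3.7717·q_1 = (-2.0323, 0.0323, 1.6452, -0.9677).
‖u_2‖ = 2.7882, so q_2 = (-0.7289, 0.0116, 0.5900, -0.3471).
q_1·a_3 = (-0.5388)·(-3) + 0.5388·1 + (-0.3592)·(-2) + 0.5388·(-3) = 1.2572; q_2·a_3 = (-0.7289)·(-3) + 0.0116·1 + 0.5900·(-2) + (-0.3471)·(-3) = 2.0594.
u_3 = a_3 − 1.2572·q_1 − 2.0594·q_2 = (-0.8216, 0.2988, -2.7635, -2.9627).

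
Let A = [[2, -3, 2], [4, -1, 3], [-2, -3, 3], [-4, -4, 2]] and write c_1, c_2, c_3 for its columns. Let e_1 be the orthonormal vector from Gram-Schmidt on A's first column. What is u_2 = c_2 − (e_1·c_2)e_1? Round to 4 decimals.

e_1 = c_1/‖c_1‖ = (2, 4, -2, -4)/6.3246 = (0.3162, 0.6325, -0.3162, -0.6325).
r_{12} = e_1·c_2 = 1.8974.
u_2 = c_2 − 1.8974·e_1 = (-3.6000, -2.2000, -2.4000, -2.8000).

u_2 = (-3.6000, -2.2000, -2.4000, -2.8000)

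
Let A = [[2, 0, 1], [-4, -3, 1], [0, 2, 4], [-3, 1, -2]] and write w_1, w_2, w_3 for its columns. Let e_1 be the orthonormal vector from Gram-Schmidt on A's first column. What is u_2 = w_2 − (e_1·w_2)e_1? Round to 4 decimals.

e_1 = w_1/‖w_1‖ = (2, -4, 0, -3)/5.3852 = (0.3714, -0.7428, 0.0000, -0.5571).
r_{12} = e_1·w_2 = 1.6713.
u_2 = w_2 − 1.6713·e_1 = (-0.6207, -1.7586, 2.0000, 1.9310).

u_2 = (-0.6207, -1.7586, 2.0000, 1.9310)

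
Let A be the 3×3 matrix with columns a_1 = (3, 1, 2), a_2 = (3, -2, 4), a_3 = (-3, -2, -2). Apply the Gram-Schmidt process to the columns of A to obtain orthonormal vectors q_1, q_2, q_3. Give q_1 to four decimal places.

a_1 = (3, 1, 2); ‖a_1‖ = 3.7417, so q_1 = (0.8018, 0.2673, 0.5345).

q_1 = (0.8018, 0.2673, 0.5345)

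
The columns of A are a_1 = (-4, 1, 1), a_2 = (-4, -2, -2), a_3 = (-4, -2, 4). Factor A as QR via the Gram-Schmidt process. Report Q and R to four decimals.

Q = [[-0.9428, -0.3333, 0.0000], [0.2357, -0.6667, -0.7071], [0.2357, -0.6667, 0.7071]], R = [[4.2426, 2.8284, 4.2426], [0.0000, 4.0000, 0.0000], [0.0000, 0.0000, 4.2426]]

q_1 = a_1/‖a_1‖ = (-4, 1, 1)/4.2426 = (-0.9428, 0.2357, 0.2357).
r_{12} = q_1·a_2 = 2.8284.
u_2 = a_2 − 2.8284·q_1 = (-1.3333, -2.6667, -2.6667).
‖u_2‖ = 4.0000, so q_2 = (-0.3333, -0.6667, -0.6667).
r_{13} = q_1·a_3 = 4.2426; r_{23} = q_2·a_3 = 0.0000.
u_3 = a_3 − 4.2426·q_1 + 0.0000·q_2 = (0.0000, -3.0000, 3.0000).
‖u_3‖ = 4.2426, so q_3 = (0.0000, -0.7071, 0.7071).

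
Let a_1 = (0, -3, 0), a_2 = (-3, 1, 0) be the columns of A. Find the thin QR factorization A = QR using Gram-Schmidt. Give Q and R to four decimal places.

q_1 = a_1/‖a_1‖ = (0, -3, 0)/3.0000 = (0.0000, -1.0000, 0.0000).
r_{12} = q_1·a_2 = -1.0000.
u_2 = a_2 + 1.0000·q_1 = (-3.0000, 0.0000, 0.0000).
‖u_2‖ = 3.0000, so q_2 = (-1.0000, 0.0000, 0.0000).

Q = [[0.0000, -1.0000], [-1.0000, 0.0000], [0.0000, 0.0000]], R = [[3.0000, -1.0000], [0.0000, 3.0000]]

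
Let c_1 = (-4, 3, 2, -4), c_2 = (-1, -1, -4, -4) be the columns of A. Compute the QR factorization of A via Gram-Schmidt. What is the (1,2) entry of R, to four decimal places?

c_1 = (-4, 3, 2, -4); ‖c_1‖ = 6.7082, so e_1 = (-0.5963, 0.4472, 0.2981, -0.5963).
r_{12} = e_1·c_2 = 1.3416.

r_{12} = 1.3416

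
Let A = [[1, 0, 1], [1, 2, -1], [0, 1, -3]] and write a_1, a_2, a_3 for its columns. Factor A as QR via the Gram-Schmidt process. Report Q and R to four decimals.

a_1 = (1, 1, 0); ‖a_1‖ = 1.4142, so e_1 = (0.7071, 0.7071, 0.0000).
e_1·a_2 = 0.7071·0 + 0.7071·2 + 0.0000·1 = 1.4142.
u_2 = a_2 − 1.4142·e_1 = (-1.0000, 1.0000, 1.0000).
‖u_2‖ = 1.7321, so e_2 = (-0.5774, 0.5774, 0.5774).
e_1·a_3 = 0.7071·1 + 0.7071·(-1) + 0.0000·(-3) = 0.0000; e_2·a_3 = (-0.5774)·1 + 0.5774·(-1) + 0.5774·(-3) = -2.8868.
u_3 = a_3 + 0.0000·e_1 + 2.8868·e_2 = (-0.6667, 0.6667, -1.3333).
‖u_3‖ = 1.6330, so e_3 = (-0.4082, 0.4082, -0.8165).

Q = [[0.7071, -0.5774, -0.4082], [0.7071, 0.5774, 0.4082], [0.0000, 0.5774, -0.8165]], R = [[1.4142, 1.4142, 0.0000], [0.0000, 1.7321, -2.8868], [0.0000, 0.0000, 1.6330]]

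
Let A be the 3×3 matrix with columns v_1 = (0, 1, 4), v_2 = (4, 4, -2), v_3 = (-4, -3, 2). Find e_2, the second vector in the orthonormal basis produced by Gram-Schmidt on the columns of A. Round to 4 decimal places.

v_1 = (0, 1, 4); ‖v_1‖ = 4.1231, so e_1 = (0.0000, 0.2425, 0.9701).
e_1·v_2 = 0.0000·4 + 0.2425·4 + 0.9701·(-2) = -0.9701.
u_2 = v_2 + 0.9701·e_1 = (4.0000, 4.2353, -1.0588).
‖u_2‖ = 5.9210, so e_2 = (0.6756, 0.7153, -0.1788).

e_2 = (0.6756, 0.7153, -0.1788)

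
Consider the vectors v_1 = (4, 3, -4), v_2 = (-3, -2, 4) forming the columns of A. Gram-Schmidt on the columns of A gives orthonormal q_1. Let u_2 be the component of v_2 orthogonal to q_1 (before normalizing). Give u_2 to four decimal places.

v_1 = (4, 3, -4); ‖v_1‖ = 6.4031, so q_1 = (0.6247, 0.4685, -0.6247).
q_1·v_2 = 0.6247·(-3) + 0.4685·(-2) + (-0.6247)·4 = -5.3099.
u_2 = v_2 + 5.3099·q_1 = (0.3171, 0.4878, 0.6829).

u_2 = (0.3171, 0.4878, 0.6829)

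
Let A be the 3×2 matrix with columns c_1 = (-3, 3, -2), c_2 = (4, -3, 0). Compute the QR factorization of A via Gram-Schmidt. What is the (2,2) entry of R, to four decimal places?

r_{22} = 2.2259

c_1 = (-3, 3, -2); ‖c_1‖ = 4.6904, so e_1 = (-0.6396, 0.6396, -0.4264).
e_1·c_2 = (-0.6396)·4 + 0.6396·(-3) + (-0.4264)·0 = -4.4772.
u_2 = c_2 + 4.4772·e_1 = (1.1364, -0.1364, -1.9091).
r_{22} = ‖u_2‖ = 2.2259.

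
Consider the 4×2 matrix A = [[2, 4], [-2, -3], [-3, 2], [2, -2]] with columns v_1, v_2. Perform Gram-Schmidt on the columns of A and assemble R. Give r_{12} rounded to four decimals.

r_{12} = 0.8729

v_1 = (2, -2, -3, 2); ‖v_1‖ = 4.5826, so q_1 = (0.4364, -0.4364, -0.6547, 0.4364).
r_{12} = q_1·v_2 = 0.8729.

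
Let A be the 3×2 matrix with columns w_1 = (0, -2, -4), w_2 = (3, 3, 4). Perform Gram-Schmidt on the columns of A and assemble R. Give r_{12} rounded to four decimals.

r_{12} = -4.9193

q_1 = w_1/‖w_1‖ = (0, -2, -4)/4.4721 = (0.0000, -0.4472, -0.8944).
r_{12} = q_1·w_2 = -4.9193.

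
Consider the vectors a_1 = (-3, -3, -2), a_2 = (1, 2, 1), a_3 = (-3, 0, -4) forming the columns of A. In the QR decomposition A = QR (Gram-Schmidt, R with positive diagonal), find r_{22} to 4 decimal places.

a_1 = (-3, -3, -2); ‖a_1‖ = 4.6904, so q_1 = (-0.6396, -0.6396, -0.4264).
q_1·a_2 = (-0.6396)·1 + (-0.6396)·2 + (-0.4264)·1 = -2.3452.
u_2 = a_2 + 2.3452·q_1 = (-0.5000, 0.5000, 0.0000).
r_{22} = ‖u_2‖ = 0.7071.

r_{22} = 0.7071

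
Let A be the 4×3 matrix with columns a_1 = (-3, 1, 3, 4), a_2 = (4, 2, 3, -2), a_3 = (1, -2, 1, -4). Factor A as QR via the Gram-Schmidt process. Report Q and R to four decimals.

Q = [[-0.5071, 0.5828, -0.3590], [0.1690, 0.4075, -0.5783], [0.5071, 0.6808, 0.5207], [0.6761, -0.1754, -0.5152]], R = [[5.9161, -1.5213, -3.0426], [0.0000, 5.5395, 1.1502], [0.0000, 0.0000, 3.3793]]

q_1 = a_1/‖a_1‖ = (-3, 1, 3, 4)/5.9161 = (-0.5071, 0.1690, 0.5071, 0.6761).
r_{12} = q_1·a_2 = -1.5213.
u_2 = a_2 + 1.5213·q_1 = (3.2286, 2.2571, 3.7714, -0.9714).
‖u_2‖ = 5.5395, so q_2 = (0.5828, 0.4075, 0.6808, -0.1754).
r_{13} = q_1·a_3 = -3.0426; r_{23} = q_2·a_3 = 1.1502.
u_3 = a_3 + 3.0426·q_1 − 1.1502·q_2 = (-1.2132, -1.9544, 1.7598, -1.7412).
‖u_3‖ = 3.3793, so q_3 = (-0.3590, -0.5783, 0.5207, -0.5152).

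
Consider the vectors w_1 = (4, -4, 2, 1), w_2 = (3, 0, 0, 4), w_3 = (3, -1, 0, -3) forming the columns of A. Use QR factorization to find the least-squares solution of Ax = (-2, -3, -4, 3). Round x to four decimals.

x = (0.2827, -0.0407, -0.8314)

w_1 = (4, -4, 2, 1); ‖w_1‖ = 6.0828, so e_1 = (0.6576, -0.6576, 0.3288, 0.1644).
e_1·w_2 = 0.6576·3 + (-0.6576)·0 + 0.3288·0 + 0.1644·4 = 2.6304.
u_2 = w_2 − 2.6304·e_1 = (1.2703, 1.7297, -0.8649, 3.5676).
‖u_2‖ = 4.2522, so e_2 = (0.2987, 0.4068, -0.2034, 0.8390).
e_1·w_3 = 0.6576·3 + (-0.6576)·(-1) + 0.3288·0 + 0.1644·(-3) = 2.1372; e_2·w_3 = 0.2987·3 + 0.4068·(-1) + (-0.2034)·0 + 0.8390·(-3) = -2.0276.
u_3 = w_3 − 2.1372·e_1 + 2.0276·e_2 = (2.2003, 1.2302, -1.1151, -1.6502).
‖u_3‖ = 3.2127, so e_3 = (0.6849, 0.3829, -0.3471, -0.5137).
Qᵀb = (-0.1644, 1.5127, -2.6711).
Back-substitute: x_3 = -2.6711/3.2127 = -0.8314.
x_2 = (1.5127 + 2.0276·(-0.8314))/4.2522 = -0.0407.
x_1 = (-0.1644 − 2.6304·(-0.0407) − 2.1372·(-0.8314))/6.0828 = 0.2827.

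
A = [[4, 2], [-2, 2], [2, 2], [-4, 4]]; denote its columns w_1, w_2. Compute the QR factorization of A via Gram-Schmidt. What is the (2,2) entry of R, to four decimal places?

r_{22} = 5.1381

w_1 = (4, -2, 2, -4); ‖w_1‖ = 6.3246, so e_1 = (0.6325, -0.3162, 0.3162, -0.6325).
e_1·w_2 = 0.6325·2 + (-0.3162)·2 + 0.3162·2 + (-0.6325)·4 = -1.2649.
u_2 = w_2 + 1.2649·e_1 = (2.8000, 1.6000, 2.4000, 3.2000).
r_{22} = ‖u_2‖ = 5.1381.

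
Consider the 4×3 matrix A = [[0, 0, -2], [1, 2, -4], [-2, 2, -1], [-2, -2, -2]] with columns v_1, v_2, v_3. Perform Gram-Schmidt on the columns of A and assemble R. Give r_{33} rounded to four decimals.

r_{33} = 4.5784

v_1 = (0, 1, -2, -2); ‖v_1‖ = 3.0000, so q_1 = (0.0000, 0.3333, -0.6667, -0.6667).
q_1·v_2 = 0.0000·0 + 0.3333·2 + (-0.6667)·2 + (-0.6667)·(-2) = 0.6667.
u_2 = v_2 − 0.6667·q_1 = (0.0000, 1.7778, 2.4444, -1.5556).
‖u_2‖ = 3.3993, so q_2 = (0.0000, 0.5230, 0.7191, -0.4576).
q_1·v_3 = 0.0000·(-2) + 0.3333·(-4) + (-0.6667)·(-1) + (-0.6667)·(-2) = 0.6667; q_2·v_3 = 0.0000·(-2) + 0.5230·(-4) + 0.7191·(-1) + (-0.4576)·(-2) = -1.8958.
u_3 = v_3 − 0.6667·q_1 + 1.8958·q_2 = (-2.0000, -3.2308, 0.8077, -2.4231).
r_{33} = ‖u_3‖ = 4.5784.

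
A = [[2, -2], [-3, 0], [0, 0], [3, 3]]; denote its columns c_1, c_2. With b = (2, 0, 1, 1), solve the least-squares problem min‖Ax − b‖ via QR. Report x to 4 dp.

c_1 = (2, -3, 0, 3); ‖c_1‖ = 4.6904, so q_1 = (0.4264, -0.6396, 0.0000, 0.6396).
q_1·c_2 = 0.4264·(-2) + (-0.6396)·0 + 0.0000·0 + 0.6396·3 = 1.0660.
u_2 = c_2 − 1.0660·q_1 = (-2.4545, 0.6818, 0.0000, 2.3182).
‖u_2‖ = 3.4444, so q_2 = (-0.7126, 0.1980, 0.0000, 0.6730).
Qᵀb = (1.4924, -0.7522).
Back-substitute: x_2 = -0.7522/3.4444 = -0.2184.
x_1 = (1.4924 − 1.0660·(-0.2184))/4.6904 = 0.3678.

x = (0.3678, -0.2184)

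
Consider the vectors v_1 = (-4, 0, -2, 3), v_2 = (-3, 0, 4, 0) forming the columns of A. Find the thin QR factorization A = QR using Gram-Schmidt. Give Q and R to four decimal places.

Q = [[-0.7428, -0.4951], [0.0000, 0.0000], [-0.3714, 0.8648], [0.5571, -0.0837]], R = [[5.3852, 0.7428], [0.0000, 4.9445]]

e_1 = v_1/‖v_1‖ = (-4, 0, -2, 3)/5.3852 = (-0.7428, 0.0000, -0.3714, 0.5571).
r_{12} = e_1·v_2 = 0.7428.
u_2 = v_2 − 0.7428·e_1 = (-2.4483, 0.0000, 4.2759, -0.4138).
‖u_2‖ = 4.9445, so e_2 = (-0.4951, 0.0000, 0.8648, -0.0837).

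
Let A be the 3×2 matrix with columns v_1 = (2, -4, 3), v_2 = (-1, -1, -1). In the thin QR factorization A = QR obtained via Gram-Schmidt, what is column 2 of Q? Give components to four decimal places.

e_2 = (-0.5406, -0.6608, -0.5206)

e_1 = v_1/‖v_1‖ = (2, -4, 3)/5.3852 = (0.3714, -0.7428, 0.5571).
r_{12} = e_1·v_2 = -0.1857.
u_2 = v_2 + 0.1857·e_1 = (-0.9310, -1.1379, -0.8966).
‖u_2‖ = 1.7221, so e_2 = (-0.5406, -0.6608, -0.5206).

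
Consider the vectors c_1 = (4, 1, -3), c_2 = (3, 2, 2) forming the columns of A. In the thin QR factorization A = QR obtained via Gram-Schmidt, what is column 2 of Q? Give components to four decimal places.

e_2 = (0.4640, 0.4438, 0.7666)

c_1 = (4, 1, -3); ‖c_1‖ = 5.0990, so e_1 = (0.7845, 0.1961, -0.5883).
e_1·c_2 = 0.7845·3 + 0.1961·2 + (-0.5883)·2 = 1.5689.
u_2 = c_2 − 1.5689·e_1 = (1.7692, 1.6923, 2.9231).
‖u_2‖ = 3.8129, so e_2 = (0.4640, 0.4438, 0.7666).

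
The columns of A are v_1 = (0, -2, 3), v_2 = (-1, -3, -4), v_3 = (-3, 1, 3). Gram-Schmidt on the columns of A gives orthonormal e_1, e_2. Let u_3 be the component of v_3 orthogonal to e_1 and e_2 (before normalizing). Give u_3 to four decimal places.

e_1 = v_1/‖v_1‖ = (0, -2, 3)/3.6056 = (0.0000, -0.5547, 0.8321).
r_{12} = e_1·v_2 = -1.6641.
u_2 = v_2 + 1.6641·e_1 = (-1.0000, -3.9231, -2.6154).
‖u_2‖ = 4.8198, so e_2 = (-0.2075, -0.8139, -0.5426).
r_{13} = e_1·v_3 = 1.9415; r_{23} = e_2·v_3 = -1.8194.
u_3 = v_3 − 1.9415·e_1 + 1.8194·e_2 = (-3.3775, 0.5960, 0.3974).

u_3 = (-3.3775, 0.5960, 0.3974)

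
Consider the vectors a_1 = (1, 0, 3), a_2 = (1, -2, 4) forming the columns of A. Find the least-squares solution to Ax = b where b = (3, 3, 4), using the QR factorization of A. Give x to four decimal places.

x = (3.5610, -1.5854)

e_1 = a_1/‖a_1‖ = (1, 0, 3)/3.1623 = (0.3162, 0.0000, 0.9487).
r_{12} = e_1·a_2 = 4.1110.
u_2 = a_2 − 4.1110·e_1 = (-0.3000, -2.0000, 0.1000).
‖u_2‖ = 2.0248, so e_2 = (-0.1482, -0.9877, 0.0494).
Qᵀb = (4.7434, -3.2101).
Back-substitute: x_2 = -3.2101/2.0248 = -1.5854.
x_1 = (4.7434 − 4.1110·(-1.5854))/3.1623 = 3.5610.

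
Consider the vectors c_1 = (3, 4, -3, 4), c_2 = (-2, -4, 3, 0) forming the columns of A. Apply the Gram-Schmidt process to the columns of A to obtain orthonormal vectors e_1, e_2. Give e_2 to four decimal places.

e_2 = (-0.0448, -0.4860, 0.3645, 0.7930)

e_1 = c_1/‖c_1‖ = (3, 4, -3, 4)/7.0711 = (0.4243, 0.5657, -0.4243, 0.5657).
r_{12} = e_1·c_2 = -4.3841.
u_2 = c_2 + 4.3841·e_1 = (-0.1400, -1.5200, 1.1400, 2.4800).
‖u_2‖ = 3.1273, so e_2 = (-0.0448, -0.4860, 0.3645, 0.7930).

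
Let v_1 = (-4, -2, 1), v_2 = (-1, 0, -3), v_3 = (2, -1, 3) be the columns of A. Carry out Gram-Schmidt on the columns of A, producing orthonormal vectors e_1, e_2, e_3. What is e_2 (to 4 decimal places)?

e_2 = (-0.2566, 0.0302, -0.9660)

v_1 = (-4, -2, 1); ‖v_1‖ = 4.5826, so e_1 = (-0.8729, -0.4364, 0.2182).
e_1·v_2 = (-0.8729)·(-1) + (-0.4364)·0 + 0.2182·(-3) = 0.2182.
u_2 = v_2 − 0.2182·e_1 = (-0.8095, 0.0952, -3.0476).
‖u_2‖ = 3.1547, so e_2 = (-0.2566, 0.0302, -0.9660).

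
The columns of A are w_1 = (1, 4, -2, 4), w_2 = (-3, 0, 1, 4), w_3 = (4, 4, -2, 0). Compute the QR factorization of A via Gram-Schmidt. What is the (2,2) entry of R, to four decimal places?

r_{22} = 4.7676

w_1 = (1, 4, -2, 4); ‖w_1‖ = 6.0828, so q_1 = (0.1644, 0.6576, -0.3288, 0.6576).
q_1·w_2 = 0.1644·(-3) + 0.6576·0 + (-0.3288)·1 + 0.6576·4 = 1.8084.
u_2 = w_2 − 1.8084·q_1 = (-3.2973, -1.1892, 1.5946, 2.8108).
r_{22} = ‖u_2‖ = 4.7676.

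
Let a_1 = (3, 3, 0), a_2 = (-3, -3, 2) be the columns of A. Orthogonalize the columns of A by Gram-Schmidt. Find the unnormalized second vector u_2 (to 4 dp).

a_1 = (3, 3, 0); ‖a_1‖ = 4.2426, so e_1 = (0.7071, 0.7071, 0.0000).
e_1·a_2 = 0.7071·(-3) + 0.7071·(-3) + 0.0000·2 = -4.2426.
u_2 = a_2 + 4.2426·e_1 = (0.0000, 0.0000, 2.0000).

u_2 = (0.0000, 0.0000, 2.0000)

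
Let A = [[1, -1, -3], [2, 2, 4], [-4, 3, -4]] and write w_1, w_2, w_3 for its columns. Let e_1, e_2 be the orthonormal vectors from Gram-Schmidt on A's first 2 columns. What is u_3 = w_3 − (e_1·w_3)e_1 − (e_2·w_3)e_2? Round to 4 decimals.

e_1 = w_1/‖w_1‖ = (1, 2, -4)/4.5826 = (0.2182, 0.4364, -0.8729).
r_{12} = e_1·w_2 = -1.9640.
u_2 = w_2 + 1.9640·e_1 = (-0.5714, 2.8571, 1.2857).
‖u_2‖ = 3.1848, so e_2 = (-0.1794, 0.8971, 0.4037).
r_{13} = e_1·w_3 = 4.5826; r_{23} = e_2·w_3 = 2.5119.
u_3 = w_3 − 4.5826·e_1 − 2.5119·e_2 = (-3.5493, -0.2535, -1.0141).

u_3 = (-3.5493, -0.2535, -1.0141)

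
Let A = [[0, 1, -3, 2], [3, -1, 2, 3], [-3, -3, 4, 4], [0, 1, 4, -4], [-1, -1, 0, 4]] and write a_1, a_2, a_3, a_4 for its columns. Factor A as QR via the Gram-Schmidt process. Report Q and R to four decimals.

Q = [[0.0000, 0.3098, -0.3477, 0.7195], [0.6882, -0.6522, 0.1358, 0.2621], [-0.6882, -0.5869, 0.1930, 0.0798], [0.0000, 0.3098, 0.8910, 0.3288], [-0.2294, -0.1956, -0.1716, 0.5470]], R = [[4.3589, 1.6059, -1.3765, -1.6059], [0.0000, 3.2282, -3.3423, -5.7064], [0.0000, 0.0000, 5.6510, -3.7662], [0.0000, 0.0000, 0.0000, 3.4168]]

a_1 = (0, 3, -3, 0, -1); ‖a_1‖ = 4.3589, so q_1 = (0.0000, 0.6882, -0.6882, 0.0000, -0.2294).
q_1·a_2 = 0.0000·1 + 0.6882·(-1) + (-0.6882)·(-3) + 0.0000·1 + (-0.2294)·(-1) = 1.6059.
u_2 = a_2 − 1.6059·q_1 = (1.0000, -2.1053, -1.8947, 1.0000, -0.6316).
‖u_2‖ = 3.2282, so q_2 = (0.3098, -0.6522, -0.5869, 0.3098, -0.1956).
q_1·a_3 = 0.0000·(-3) + 0.6882·2 + (-0.6882)·4 + 0.0000·4 + (-0.2294)·0 = -1.3765; q_2·a_3 = 0.3098·(-3) + (-0.6522)·2 + (-0.5869)·4 + 0.3098·4 + (-0.1956)·0 = -3.3423.
u_3 = a_3 + 1.3765·q_1 + 3.3423·q_2 = (-1.9646, 0.7677, 1.0909, 5.0354, -0.9697).
‖u_3‖ = 5.6510, so q_3 = (-0.3477, 0.1358, 0.1930, 0.8910, -0.1716).
q_1·a_4 = 0.0000·2 + 0.6882·3 + (-0.6882)·4 + 0.0000·(-4) + (-0.2294)·4 = -1.6059; q_2·a_4 = 0.3098·2 + (-0.6522)·3 + (-0.5869)·4 + 0.3098·(-4) + (-0.1956)·4 = -5.7064; q_3·a_4 = (-0.3477)·2 + 0.1358·3 + 0.1930·4 + 0.8910·(-4) + (-0.1716)·4 = -3.7662.
u_4 = a_4 + 1.6059·q_1 + 5.7064·q_2 + 3.7662·q_3 = (2.4583, 0.8955, 0.2725, 1.1235, 1.8689).
‖u_4‖ = 3.4168, so q_4 = (0.7195, 0.2621, 0.0798, 0.3288, 0.5470).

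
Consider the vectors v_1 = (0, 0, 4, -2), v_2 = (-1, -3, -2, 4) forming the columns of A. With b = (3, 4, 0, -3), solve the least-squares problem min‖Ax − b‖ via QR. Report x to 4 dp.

q_1 = v_1/‖v_1‖ = (0, 0, 4, -2)/4.4721 = (0.0000, 0.0000, 0.8944, -0.4472).
r_{12} = q_1·v_2 = -3.5777.
u_2 = v_2 + 3.5777·q_1 = (-1.0000, -3.0000, 1.2000, 2.4000).
‖u_2‖ = 4.1473, so q_2 = (-0.2411, -0.7234, 0.2893, 0.5787).
Qᵀb = (1.3416, -5.3529).
Back-substitute: x_2 = -5.3529/4.1473 = -1.2907.
x_1 = (1.3416 + 3.5777·(-1.2907))/4.4721 = -0.7326.

x = (-0.7326, -1.2907)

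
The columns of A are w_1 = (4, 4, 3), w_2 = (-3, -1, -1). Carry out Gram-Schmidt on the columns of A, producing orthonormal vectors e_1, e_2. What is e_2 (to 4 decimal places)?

e_2 = (-0.7737, 0.5762, 0.2634)

w_1 = (4, 4, 3); ‖w_1‖ = 6.4031, so e_1 = (0.6247, 0.6247, 0.4685).
e_1·w_2 = 0.6247·(-3) + 0.6247·(-1) + 0.4685·(-1) = -2.9673.
u_2 = w_2 + 2.9673·e_1 = (-1.1463, 0.8537, 0.3902).
‖u_2‖ = 1.4816, so e_2 = (-0.7737, 0.5762, 0.2634).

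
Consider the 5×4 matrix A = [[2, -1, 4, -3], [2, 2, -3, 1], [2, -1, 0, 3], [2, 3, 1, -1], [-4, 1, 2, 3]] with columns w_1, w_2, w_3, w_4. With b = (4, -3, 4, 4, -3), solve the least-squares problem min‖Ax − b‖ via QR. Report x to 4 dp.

x = (1.1825, -0.1873, 0.9905, 0.2921)

w_1 = (2, 2, 2, 2, -4); ‖w_1‖ = 5.6569, so q_1 = (0.3536, 0.3536, 0.3536, 0.3536, -0.7071).
q_1·w_2 = 0.3536·(-1) + 0.3536·2 + 0.3536·(-1) + 0.3536·3 + (-0.7071)·1 = 0.3536.
u_2 = w_2 − 0.3536·q_1 = (-1.1250, 1.8750, -1.1250, 2.8750, 1.2500).
‖u_2‖ = 3.9843, so q_2 = (-0.2824, 0.4706, -0.2824, 0.7216, 0.3137).
q_1·w_3 = 0.3536·4 + 0.3536·(-3) + 0.3536·0 + 0.3536·1 + (-0.7071)·2 = -0.7071; q_2·w_3 = (-0.2824)·4 + 0.4706·(-3) + (-0.2824)·0 + 0.7216·1 + 0.3137·2 = -1.1922.
u_3 = w_3 + 0.7071·q_1 + 1.1922·q_2 = (3.9134, -2.1890, -0.0866, 2.1102, 1.8740).
‖u_3‖ = 5.2989, so q_3 = (0.7385, -0.4131, -0.0163, 0.3982, 0.3537).
q_1·w_4 = 0.3536·(-3) + 0.3536·1 + 0.3536·3 + 0.3536·(-1) + (-0.7071)·3 = -2.1213; q_2·w_4 = (-0.2824)·(-3) + 0.4706·1 + (-0.2824)·3 + 0.7216·(-1) + 0.3137·3 = 0.6902; q_3·w_4 = 0.7385·(-3) + (-0.4131)·1 + (-0.0163)·3 + 0.3982·(-1) + 0.3537·3 = -2.0150.
u_4 = w_4 + 2.1213·q_1 − 0.6902·q_2 + 2.0150·q_3 = (-0.5670, 0.5928, 3.9119, 0.0544, 1.9961).
‖u_4‖ = 4.4681, so q_4 = (-0.1269, 0.1327, 0.8755, 0.0122, 0.4467).
Qᵀb = (5.3033, -1.7255, 4.6600, 1.3050).
Back-substitute: x_4 = 1.3050/4.4681 = 0.2921.
x_3 = (4.6600 + 2.0150·0.2921)/5.2989 = 0.9905.
x_2 = (-1.7255 + 1.1922·0.9905 − 0.6902·0.2921)/3.9843 = -0.1873.
x_1 = (5.3033 − 0.3536·(-0.1873) + 0.7071·0.9905 + 2.1213·0.2921)/5.6569 = 1.1825.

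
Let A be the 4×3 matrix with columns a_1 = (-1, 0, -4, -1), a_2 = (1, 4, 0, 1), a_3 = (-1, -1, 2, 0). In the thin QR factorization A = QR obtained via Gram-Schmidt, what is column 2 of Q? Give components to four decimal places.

a_1 = (-1, 0, -4, -1); ‖a_1‖ = 4.2426, so e_1 = (-0.2357, 0.0000, -0.9428, -0.2357).
e_1·a_2 = (-0.2357)·1 + 0.0000·4 + (-0.9428)·0 + (-0.2357)·1 = -0.4714.
u_2 = a_2 + 0.4714·e_1 = (0.8889, 4.0000, -0.4444, 0.8889).
‖u_2‖ = 4.2164, so e_2 = (0.2108, 0.9487, -0.1054, 0.2108).

e_2 = (0.2108, 0.9487, -0.1054, 0.2108)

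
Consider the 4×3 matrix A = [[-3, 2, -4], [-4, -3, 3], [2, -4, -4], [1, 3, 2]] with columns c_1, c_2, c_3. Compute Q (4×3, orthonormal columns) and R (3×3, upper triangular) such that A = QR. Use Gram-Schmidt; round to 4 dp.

Q = [[-0.5477, 0.3408, -0.7446], [-0.7303, -0.4652, 0.3950], [0.3651, -0.6600, -0.4636], [0.1826, 0.4815, 0.2733]], R = [[5.4772, 0.1826, -1.0954], [0.0000, 6.1617, 0.8439], [0.0000, 0.0000, 6.5641]]

c_1 = (-3, -4, 2, 1); ‖c_1‖ = 5.4772, so e_1 = (-0.5477, -0.7303, 0.3651, 0.1826).
e_1·c_2 = (-0.5477)·2 + (-0.7303)·(-3) + 0.3651·(-4) + 0.1826·3 = 0.1826.
u_2 = c_2 − 0.1826·e_1 = (2.1000, -2.8667, -4.0667, 2.9667).
‖u_2‖ = 6.1617, so e_2 = (0.3408, -0.4652, -0.6600, 0.4815).
e_1·c_3 = (-0.5477)·(-4) + (-0.7303)·3 + 0.3651·(-4) + 0.1826·2 = -1.0954; e_2·c_3 = 0.3408·(-4) + (-0.4652)·3 + (-0.6600)·(-4) + 0.4815·2 = 0.8439.
u_3 = c_3 + 1.0954·e_1 − 0.8439·e_2 = (-4.8876, 2.5926, -3.0430, 1.7937).
‖u_3‖ = 6.5641, so e_3 = (-0.7446, 0.3950, -0.4636, 0.2733).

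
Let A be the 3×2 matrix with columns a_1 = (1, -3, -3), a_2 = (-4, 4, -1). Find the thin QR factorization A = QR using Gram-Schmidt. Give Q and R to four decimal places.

a_1 = (1, -3, -3); ‖a_1‖ = 4.3589, so q_1 = (0.2294, -0.6882, -0.6882).
q_1·a_2 = 0.2294·(-4) + (-0.6882)·4 + (-0.6882)·(-1) = -2.9824.
u_2 = a_2 + 2.9824·q_1 = (-3.3158, 1.9474, -3.0526).
‖u_2‖ = 4.9097, so q_2 = (-0.6754, 0.3966, -0.6218).

Q = [[0.2294, -0.6754], [-0.6882, 0.3966], [-0.6882, -0.6218]], R = [[4.3589, -2.9824], [0.0000, 4.9097]]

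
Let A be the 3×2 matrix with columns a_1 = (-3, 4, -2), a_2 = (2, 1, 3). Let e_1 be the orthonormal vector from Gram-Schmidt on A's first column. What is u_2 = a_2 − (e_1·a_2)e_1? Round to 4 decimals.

e_1 = a_1/‖a_1‖ = (-3, 4, -2)/5.3852 = (-0.5571, 0.7428, -0.3714).
r_{12} = e_1·a_2 = -1.4856.
u_2 = a_2 + 1.4856·e_1 = (1.1724, 2.1034, 2.4483).

u_2 = (1.1724, 2.1034, 2.4483)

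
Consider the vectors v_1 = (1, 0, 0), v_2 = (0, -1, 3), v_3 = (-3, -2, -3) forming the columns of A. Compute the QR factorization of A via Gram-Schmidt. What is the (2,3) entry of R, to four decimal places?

r_{23} = -2.2136

v_1 = (1, 0, 0); ‖v_1‖ = 1.0000, so e_1 = (1.0000, 0.0000, 0.0000).
e_1·v_2 = 1.0000·0 + 0.0000·(-1) + 0.0000·3 = 0.0000.
u_2 = v_2 + 0.0000·e_1 = (0.0000, -1.0000, 3.0000).
‖u_2‖ = 3.1623, so e_2 = (0.0000, -0.3162, 0.9487).
r_{23} = e_2·v_3 = -2.2136.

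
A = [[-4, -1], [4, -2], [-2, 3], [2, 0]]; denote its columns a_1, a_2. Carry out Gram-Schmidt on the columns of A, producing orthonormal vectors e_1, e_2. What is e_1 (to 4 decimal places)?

e_1 = (-0.6325, 0.6325, -0.3162, 0.3162)

e_1 = a_1/‖a_1‖ = (-4, 4, -2, 2)/6.3246 = (-0.6325, 0.6325, -0.3162, 0.3162).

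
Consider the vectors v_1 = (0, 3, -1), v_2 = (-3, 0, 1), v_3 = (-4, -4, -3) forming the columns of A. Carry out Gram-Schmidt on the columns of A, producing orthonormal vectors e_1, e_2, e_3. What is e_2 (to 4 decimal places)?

e_2 = (-0.9535, 0.0953, 0.2860)

v_1 = (0, 3, -1); ‖v_1‖ = 3.1623, so e_1 = (0.0000, 0.9487, -0.3162).
e_1·v_2 = 0.0000·(-3) + 0.9487·0 + (-0.3162)·1 = -0.3162.
u_2 = v_2 + 0.3162·e_1 = (-3.0000, 0.3000, 0.9000).
‖u_2‖ = 3.1464, so e_2 = (-0.9535, 0.0953, 0.2860).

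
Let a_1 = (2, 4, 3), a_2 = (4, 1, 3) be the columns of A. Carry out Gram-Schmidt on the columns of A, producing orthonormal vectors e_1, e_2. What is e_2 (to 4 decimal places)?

e_2 = (0.7767, -0.5773, 0.2519)

a_1 = (2, 4, 3); ‖a_1‖ = 5.3852, so e_1 = (0.3714, 0.7428, 0.5571).
e_1·a_2 = 0.3714·4 + 0.7428·1 + 0.5571·3 = 3.8996.
u_2 = a_2 − 3.8996·e_1 = (2.5517, -1.8966, 0.8276).
‖u_2‖ = 3.2853, so e_2 = (0.7767, -0.5773, 0.2519).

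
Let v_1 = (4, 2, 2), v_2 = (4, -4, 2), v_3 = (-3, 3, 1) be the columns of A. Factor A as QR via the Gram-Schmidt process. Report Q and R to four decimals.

Q = [[0.8165, 0.3651, -0.4472], [0.4082, -0.9129, 0.0000], [0.4082, 0.1826, 0.8944]], R = [[4.8990, 2.4495, -0.8165], [0.0000, 5.4772, -3.6515], [0.0000, 0.0000, 2.2361]]

v_1 = (4, 2, 2); ‖v_1‖ = 4.8990, so q_1 = (0.8165, 0.4082, 0.4082).
q_1·v_2 = 0.8165·4 + 0.4082·(-4) + 0.4082·2 = 2.4495.
u_2 = v_2 − 2.4495·q_1 = (2.0000, -5.0000, 1.0000).
‖u_2‖ = 5.4772, so q_2 = (0.3651, -0.9129, 0.1826).
q_1·v_3 = 0.8165·(-3) + 0.4082·3 + 0.4082·1 = -0.8165; q_2·v_3 = 0.3651·(-3) + (-0.9129)·3 + 0.1826·1 = -3.6515.
u_3 = v_3 + 0.8165·q_1 + 3.6515·q_2 = (-1.0000, 0.0000, 2.0000).
‖u_3‖ = 2.2361, so q_3 = (-0.4472, 0.0000, 0.8944).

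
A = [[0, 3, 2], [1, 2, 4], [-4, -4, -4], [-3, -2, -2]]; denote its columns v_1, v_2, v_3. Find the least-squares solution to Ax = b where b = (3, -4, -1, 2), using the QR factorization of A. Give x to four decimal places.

x = (-0.4748, 2.5371, -2.0979)

v_1 = (0, 1, -4, -3); ‖v_1‖ = 5.0990, so q_1 = (0.0000, 0.1961, -0.7845, -0.5883).
q_1·v_2 = 0.0000·3 + 0.1961·2 + (-0.7845)·(-4) + (-0.5883)·(-2) = 4.7068.
u_2 = v_2 − 4.7068·q_1 = (3.0000, 1.0769, -0.3077, 0.7692).
‖u_2‖ = 3.2933, so q_2 = (0.9109, 0.3270, -0.0934, 0.2336).
q_1·v_3 = 0.0000·2 + 0.1961·4 + (-0.7845)·(-4) + (-0.5883)·(-2) = 5.0990; q_2·v_3 = 0.9109·2 + 0.3270·4 + (-0.0934)·(-4) + 0.2336·(-2) = 3.0364.
u_3 = v_3 − 5.0990·q_1 − 3.0364·q_2 = (-0.7660, 2.0071, 0.2837, 0.2908).
‖u_3‖ = 2.1864, so q_3 = (-0.3503, 0.9180, 0.1298, 0.1330).
Qᵀb = (-1.1767, 1.9854, -4.5868).
Back-substitute: x_3 = -4.5868/2.1864 = -2.0979.
x_2 = (1.9854 − 3.0364·(-2.0979))/3.2933 = 2.5371.
x_1 = (-1.1767 − 4.7068·2.5371 − 5.0990·(-2.0979))/5.0990 = -0.4748.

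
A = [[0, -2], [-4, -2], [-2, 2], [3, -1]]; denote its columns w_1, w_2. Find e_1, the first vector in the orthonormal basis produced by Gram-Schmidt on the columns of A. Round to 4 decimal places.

e_1 = (0.0000, -0.7428, -0.3714, 0.5571)

w_1 = (0, -4, -2, 3); ‖w_1‖ = 5.3852, so e_1 = (0.0000, -0.7428, -0.3714, 0.5571).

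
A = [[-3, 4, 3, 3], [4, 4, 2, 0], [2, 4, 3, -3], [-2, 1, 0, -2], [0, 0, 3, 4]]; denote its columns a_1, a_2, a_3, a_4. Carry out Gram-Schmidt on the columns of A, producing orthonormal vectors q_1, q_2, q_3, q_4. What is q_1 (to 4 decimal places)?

q_1 = (-0.5222, 0.6963, 0.3482, -0.3482, 0.0000)

a_1 = (-3, 4, 2, -2, 0); ‖a_1‖ = 5.7446, so q_1 = (-0.5222, 0.6963, 0.3482, -0.3482, 0.0000).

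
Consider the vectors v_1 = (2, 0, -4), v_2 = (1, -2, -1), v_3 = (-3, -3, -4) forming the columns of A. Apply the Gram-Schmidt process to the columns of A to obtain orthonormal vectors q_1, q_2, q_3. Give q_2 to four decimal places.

q_1 = v_1/‖v_1‖ = (2, 0, -4)/4.4721 = (0.4472, 0.0000, -0.8944).
r_{12} = q_1·v_2 = 1.3416.
u_2 = v_2 − 1.3416·q_1 = (0.4000, -2.0000, 0.2000).
‖u_2‖ = 2.0494, so q_2 = (0.1952, -0.9759, 0.0976).

q_2 = (0.1952, -0.9759, 0.0976)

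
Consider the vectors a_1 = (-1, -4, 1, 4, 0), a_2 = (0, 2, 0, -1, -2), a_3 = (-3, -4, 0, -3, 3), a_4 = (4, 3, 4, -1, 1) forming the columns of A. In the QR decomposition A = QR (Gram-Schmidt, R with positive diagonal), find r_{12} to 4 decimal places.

a_1 = (-1, -4, 1, 4, 0); ‖a_1‖ = 5.8310, so e_1 = (-0.1715, -0.6860, 0.1715, 0.6860, 0.0000).
r_{12} = e_1·a_2 = -2.0580.

r_{12} = -2.0580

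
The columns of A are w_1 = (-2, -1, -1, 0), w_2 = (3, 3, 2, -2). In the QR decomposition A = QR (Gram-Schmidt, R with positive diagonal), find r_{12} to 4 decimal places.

w_1 = (-2, -1, -1, 0); ‖w_1‖ = 2.4495, so q_1 = (-0.8165, -0.4082, -0.4082, 0.0000).
r_{12} = q_1·w_2 = -4.4907.

r_{12} = -4.4907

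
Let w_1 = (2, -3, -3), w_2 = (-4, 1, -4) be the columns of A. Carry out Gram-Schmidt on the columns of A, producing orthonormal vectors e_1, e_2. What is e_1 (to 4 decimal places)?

w_1 = (2, -3, -3); ‖w_1‖ = 4.6904, so e_1 = (0.4264, -0.6396, -0.6396).

e_1 = (0.4264, -0.6396, -0.6396)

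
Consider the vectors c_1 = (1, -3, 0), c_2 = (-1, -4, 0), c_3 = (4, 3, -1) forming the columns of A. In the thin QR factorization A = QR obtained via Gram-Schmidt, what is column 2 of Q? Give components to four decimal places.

c_1 = (1, -3, 0); ‖c_1‖ = 3.1623, so e_1 = (0.3162, -0.9487, 0.0000).
e_1·c_2 = 0.3162·(-1) + (-0.9487)·(-4) + 0.0000·0 = 3.4785.
u_2 = c_2 − 3.4785·e_1 = (-2.1000, -0.7000, 0.0000).
‖u_2‖ = 2.2136, so e_2 = (-0.9487, -0.3162, 0.0000).

e_2 = (-0.9487, -0.3162, 0.0000)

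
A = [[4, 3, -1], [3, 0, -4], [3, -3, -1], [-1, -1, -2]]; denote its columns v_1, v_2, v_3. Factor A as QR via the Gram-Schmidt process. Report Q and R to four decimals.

v_1 = (4, 3, 3, -1); ‖v_1‖ = 5.9161, so e_1 = (0.6761, 0.5071, 0.5071, -0.1690).
e_1·v_2 = 0.6761·3 + 0.5071·0 + 0.5071·(-3) + (-0.1690)·(-1) = 0.6761.
u_2 = v_2 − 0.6761·e_1 = (2.5429, -0.3429, -3.3429, -0.8857).
‖u_2‖ = 4.3061, so e_2 = (0.5905, -0.0796, -0.7763, -0.2057).
e_1·v_3 = 0.6761·(-1) + 0.5071·(-4) + 0.5071·(-1) + (-0.1690)·(-2) = -2.8735; e_2·v_3 = 0.5905·(-1) + (-0.0796)·(-4) + (-0.7763)·(-1) + (-0.2057)·(-2) = 0.9156.
u_3 = v_3 + 2.8735·e_1 − 0.9156·e_2 = (0.4022, -2.4700, 1.1680, -2.2974).
‖u_3‖ = 3.5923, so e_3 = (0.1120, -0.6876, 0.3251, -0.6395).

Q = [[0.6761, 0.5905, 0.1120], [0.5071, -0.0796, -0.6876], [0.5071, -0.7763, 0.3251], [-0.1690, -0.2057, -0.6395]], R = [[5.9161, 0.6761, -2.8735], [0.0000, 4.3061, 0.9156], [0.0000, 0.0000, 3.5923]]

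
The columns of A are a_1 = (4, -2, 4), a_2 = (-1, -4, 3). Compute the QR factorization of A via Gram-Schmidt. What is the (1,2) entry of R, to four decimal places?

a_1 = (4, -2, 4); ‖a_1‖ = 6.0000, so e_1 = (0.6667, -0.3333, 0.6667).
r_{12} = e_1·a_2 = 2.6667.

r_{12} = 2.6667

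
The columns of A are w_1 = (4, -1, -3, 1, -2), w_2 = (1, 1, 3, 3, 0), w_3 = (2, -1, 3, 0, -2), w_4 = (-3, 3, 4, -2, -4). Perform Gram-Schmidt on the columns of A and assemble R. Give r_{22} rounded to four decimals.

r_{22} = 4.4396

w_1 = (4, -1, -3, 1, -2); ‖w_1‖ = 5.5678, so q_1 = (0.7184, -0.1796, -0.5388, 0.1796, -0.3592).
q_1·w_2 = 0.7184·1 + (-0.1796)·1 + (-0.5388)·3 + 0.1796·3 + (-0.3592)·0 = -0.5388.
u_2 = w_2 + 0.5388·q_1 = (1.3871, 0.9032, 2.7097, 3.0968, -0.1935).
r_{22} = ‖u_2‖ = 4.4396.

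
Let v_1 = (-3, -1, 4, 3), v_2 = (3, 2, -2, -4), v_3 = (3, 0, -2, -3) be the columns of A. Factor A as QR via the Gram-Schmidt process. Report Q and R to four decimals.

e_1 = v_1/‖v_1‖ = (-3, -1, 4, 3)/5.9161 = (-0.5071, -0.1690, 0.6761, 0.5071).
r_{12} = e_1·v_2 = -5.2400.
u_2 = v_2 + 5.2400·e_1 = (0.3429, 1.1143, 1.5429, -1.3429).
‖u_2‖ = 2.3543, so e_2 = (0.1456, 0.4733, 0.6553, -0.5704).
r_{13} = e_1·v_3 = -4.3948; r_{23} = e_2·v_3 = 0.8374.
u_3 = v_3 + 4.3948·e_1 − 0.8374·e_2 = (0.6495, -1.1392, 0.4227, -0.2938).
‖u_3‖ = 1.4087, so e_3 = (0.4610, -0.8087, 0.3000, -0.2086).

Q = [[-0.5071, 0.1456, 0.4610], [-0.1690, 0.4733, -0.8087], [0.6761, 0.6553, 0.3000], [0.5071, -0.5704, -0.2086]], R = [[5.9161, -5.2400, -4.3948], [0.0000, 2.3543, 0.8374], [0.0000, 0.0000, 1.4087]]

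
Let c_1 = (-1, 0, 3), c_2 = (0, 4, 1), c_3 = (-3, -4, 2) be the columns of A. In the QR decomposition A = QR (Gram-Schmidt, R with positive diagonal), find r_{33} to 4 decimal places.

c_1 = (-1, 0, 3); ‖c_1‖ = 3.1623, so e_1 = (-0.3162, 0.0000, 0.9487).
e_1·c_2 = (-0.3162)·0 + 0.0000·4 + 0.9487·1 = 0.9487.
u_2 = c_2 − 0.9487·e_1 = (0.3000, 4.0000, 0.1000).
‖u_2‖ = 4.0125, so e_2 = (0.0748, 0.9969, 0.0249).
e_1·c_3 = (-0.3162)·(-3) + 0.0000·(-4) + 0.9487·2 = 2.8460; e_2·c_3 = 0.0748·(-3) + 0.9969·(-4) + 0.0249·2 = -4.1620.
u_3 = c_3 − 2.8460·e_1 + 4.1620·e_2 = (-1.7888, 0.1491, -0.5963).
r_{33} = ‖u_3‖ = 1.8915.

r_{33} = 1.8915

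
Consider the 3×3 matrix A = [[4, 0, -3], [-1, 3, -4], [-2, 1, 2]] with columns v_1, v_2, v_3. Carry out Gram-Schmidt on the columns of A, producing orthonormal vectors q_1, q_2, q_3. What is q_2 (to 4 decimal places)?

q_2 = (0.3209, 0.9305, 0.1765)

q_1 = v_1/‖v_1‖ = (4, -1, -2)/4.5826 = (0.8729, -0.2182, -0.4364).
r_{12} = q_1·v_2 = -1.0911.
u_2 = v_2 + 1.0911·q_1 = (0.9524, 2.7619, 0.5238).
‖u_2‖ = 2.9681, so q_2 = (0.3209, 0.9305, 0.1765).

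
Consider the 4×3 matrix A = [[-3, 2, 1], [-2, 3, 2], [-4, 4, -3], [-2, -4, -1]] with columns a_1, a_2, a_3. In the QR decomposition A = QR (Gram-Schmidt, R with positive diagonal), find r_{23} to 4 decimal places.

a_1 = (-3, -2, -4, -2); ‖a_1‖ = 5.7446, so e_1 = (-0.5222, -0.3482, -0.6963, -0.3482).
e_1·a_2 = (-0.5222)·2 + (-0.3482)·3 + (-0.6963)·4 + (-0.3482)·(-4) = -3.4816.
u_2 = a_2 + 3.4816·e_1 = (0.1818, 1.7879, 1.5758, -5.2121).
‖u_2‖ = 5.7340, so e_2 = (0.0317, 0.3118, 0.2748, -0.9090).
r_{23} = e_2·a_3 = 0.7399.

r_{23} = 0.7399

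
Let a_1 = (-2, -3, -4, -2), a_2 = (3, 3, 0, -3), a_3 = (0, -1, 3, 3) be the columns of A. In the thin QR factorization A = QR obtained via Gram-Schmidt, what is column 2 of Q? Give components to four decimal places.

a_1 = (-2, -3, -4, -2); ‖a_1‖ = 5.7446, so e_1 = (-0.3482, -0.5222, -0.6963, -0.3482).
e_1·a_2 = (-0.3482)·3 + (-0.5222)·3 + (-0.6963)·0 + (-0.3482)·(-3) = -1.5667.
u_2 = a_2 + 1.5667·e_1 = (2.4545, 2.1818, -1.0909, -3.5455).
‖u_2‖ = 4.9543, so e_2 = (0.4954, 0.4404, -0.2202, -0.7156).

e_2 = (0.4954, 0.4404, -0.2202, -0.7156)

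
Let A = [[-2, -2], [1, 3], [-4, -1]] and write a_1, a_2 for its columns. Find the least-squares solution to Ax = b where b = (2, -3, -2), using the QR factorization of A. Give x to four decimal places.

q_1 = a_1/‖a_1‖ = (-2, 1, -4)/4.5826 = (-0.4364, 0.2182, -0.8729).
r_{12} = q_1·a_2 = 2.4004.
u_2 = a_2 − 2.4004·q_1 = (-0.9524, 2.4762, 1.0952).
‖u_2‖ = 2.8702, so q_2 = (-0.3318, 0.8627, 0.3816).
Qᵀb = (0.2182, -4.0150).
Back-substitute: x_2 = -4.0150/2.8702 = -1.3988.
x_1 = (0.2182 − 2.4004·(-1.3988))/4.5826 = 0.7803.

x = (0.7803, -1.3988)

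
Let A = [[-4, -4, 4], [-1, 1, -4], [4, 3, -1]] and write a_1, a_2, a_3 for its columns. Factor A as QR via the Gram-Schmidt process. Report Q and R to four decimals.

a_1 = (-4, -1, 4); ‖a_1‖ = 5.7446, so q_1 = (-0.6963, -0.1741, 0.6963).
q_1·a_2 = (-0.6963)·(-4) + (-0.1741)·1 + 0.6963·3 = 4.7001.
u_2 = a_2 − 4.7001·q_1 = (-0.7273, 1.8182, -0.2727).
‖u_2‖ = 1.9771, so q_2 = (-0.3678, 0.9196, -0.1379).
q_1·a_3 = (-0.6963)·4 + (-0.1741)·(-4) + 0.6963·(-1) = -2.7852; q_2·a_3 = (-0.3678)·4 + 0.9196·(-4) + (-0.1379)·(-1) = -5.0118.
u_3 = a_3 + 2.7852·q_1 + 5.0118·q_2 = (0.2171, 0.1240, 0.2481).
‖u_3‖ = 0.3522, so q_3 = (0.6163, 0.3522, 0.7044).

Q = [[-0.6963, -0.3678, 0.6163], [-0.1741, 0.9196, 0.3522], [0.6963, -0.1379, 0.7044]], R = [[5.7446, 4.7001, -2.7852], [0.0000, 1.9771, -5.0118], [0.0000, 0.0000, 0.3522]]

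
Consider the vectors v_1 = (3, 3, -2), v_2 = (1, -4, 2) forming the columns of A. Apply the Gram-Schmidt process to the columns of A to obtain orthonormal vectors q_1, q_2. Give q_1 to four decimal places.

q_1 = (0.6396, 0.6396, -0.4264)

v_1 = (3, 3, -2); ‖v_1‖ = 4.6904, so q_1 = (0.6396, 0.6396, -0.4264).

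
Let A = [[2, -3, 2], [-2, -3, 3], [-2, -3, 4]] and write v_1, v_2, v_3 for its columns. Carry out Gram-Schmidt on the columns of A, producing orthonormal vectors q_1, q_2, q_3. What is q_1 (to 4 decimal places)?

q_1 = (0.5774, -0.5774, -0.5774)

v_1 = (2, -2, -2); ‖v_1‖ = 3.4641, so q_1 = (0.5774, -0.5774, -0.5774).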